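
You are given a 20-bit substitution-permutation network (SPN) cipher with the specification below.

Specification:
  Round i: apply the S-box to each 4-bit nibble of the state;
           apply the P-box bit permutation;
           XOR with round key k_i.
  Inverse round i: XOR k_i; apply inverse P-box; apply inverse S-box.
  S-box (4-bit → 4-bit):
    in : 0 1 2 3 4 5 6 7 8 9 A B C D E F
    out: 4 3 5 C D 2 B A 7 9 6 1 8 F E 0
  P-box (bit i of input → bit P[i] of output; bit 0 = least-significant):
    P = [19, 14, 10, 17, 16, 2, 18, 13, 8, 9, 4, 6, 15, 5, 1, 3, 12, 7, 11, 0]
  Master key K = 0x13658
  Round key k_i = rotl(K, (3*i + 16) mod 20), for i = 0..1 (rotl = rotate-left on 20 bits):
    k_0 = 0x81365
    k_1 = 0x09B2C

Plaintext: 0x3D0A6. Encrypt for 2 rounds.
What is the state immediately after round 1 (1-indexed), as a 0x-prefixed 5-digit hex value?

0x6DB5A

s_0 = plaintext = 0x3D0A6
s_1 = Round(s_0, k_0) = 0x6DB5A
s_2 = Round(s_1, k_1) = 0x04E83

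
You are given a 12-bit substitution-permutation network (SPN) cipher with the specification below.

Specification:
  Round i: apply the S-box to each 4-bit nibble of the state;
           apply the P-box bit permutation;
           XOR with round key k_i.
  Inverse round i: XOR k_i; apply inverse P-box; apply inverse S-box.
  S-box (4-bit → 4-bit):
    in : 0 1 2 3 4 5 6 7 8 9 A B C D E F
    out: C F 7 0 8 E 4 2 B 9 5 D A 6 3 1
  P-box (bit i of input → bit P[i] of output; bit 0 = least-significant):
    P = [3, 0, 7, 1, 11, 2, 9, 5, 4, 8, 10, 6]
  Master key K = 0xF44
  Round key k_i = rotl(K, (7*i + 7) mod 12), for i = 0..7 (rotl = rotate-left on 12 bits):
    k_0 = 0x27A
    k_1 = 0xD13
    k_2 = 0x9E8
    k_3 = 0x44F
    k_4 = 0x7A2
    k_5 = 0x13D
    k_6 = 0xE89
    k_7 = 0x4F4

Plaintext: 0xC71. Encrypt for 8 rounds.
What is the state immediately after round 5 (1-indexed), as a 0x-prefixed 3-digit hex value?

s_0 = plaintext = 0xC71
s_1 = Round(s_0, k_0) = 0x3B5
s_2 = Round(s_1, k_1) = 0x7B0
s_3 = Round(s_2, k_2) = 0x24A
s_4 = Round(s_3, k_3) = 0x1F7
s_5 = Round(s_4, k_4) = 0xAF3
s_6 = Round(s_5, k_5) = 0xD2D
s_7 = Round(s_6, k_6) = 0x10C
s_8 = Round(s_7, k_7) = 0x387

0xAF3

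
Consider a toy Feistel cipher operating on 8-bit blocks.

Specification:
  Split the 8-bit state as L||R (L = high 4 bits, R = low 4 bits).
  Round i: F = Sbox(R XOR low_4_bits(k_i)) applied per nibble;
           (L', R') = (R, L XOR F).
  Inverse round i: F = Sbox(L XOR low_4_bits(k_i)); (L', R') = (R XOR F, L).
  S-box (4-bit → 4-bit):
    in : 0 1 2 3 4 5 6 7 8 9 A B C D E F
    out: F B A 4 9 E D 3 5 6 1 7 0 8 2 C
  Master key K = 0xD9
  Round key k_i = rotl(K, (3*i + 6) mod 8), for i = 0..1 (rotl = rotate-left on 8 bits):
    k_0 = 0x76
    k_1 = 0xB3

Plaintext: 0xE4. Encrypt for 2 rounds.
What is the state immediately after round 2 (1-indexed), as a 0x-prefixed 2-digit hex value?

s_0 = plaintext = 0xE4
s_1 = Round(s_0, k_0) = 0x44
s_2 = Round(s_1, k_1) = 0x47

0x47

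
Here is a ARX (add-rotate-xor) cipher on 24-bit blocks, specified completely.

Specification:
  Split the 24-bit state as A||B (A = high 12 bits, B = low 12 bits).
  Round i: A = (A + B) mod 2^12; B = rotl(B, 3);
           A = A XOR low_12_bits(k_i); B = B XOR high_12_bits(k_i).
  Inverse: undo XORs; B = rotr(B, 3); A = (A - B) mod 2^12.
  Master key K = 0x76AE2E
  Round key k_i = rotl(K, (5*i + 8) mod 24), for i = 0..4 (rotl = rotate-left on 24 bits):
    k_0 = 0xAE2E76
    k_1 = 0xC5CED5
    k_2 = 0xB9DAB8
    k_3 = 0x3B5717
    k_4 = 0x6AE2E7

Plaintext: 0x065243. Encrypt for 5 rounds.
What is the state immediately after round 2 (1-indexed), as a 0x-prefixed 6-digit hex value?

0xB0CB80

s_0 = plaintext = 0x065243
s_1 = Round(s_0, k_0) = 0xCDE8FB
s_2 = Round(s_1, k_1) = 0xB0CB80
s_3 = Round(s_2, k_2) = 0xC34798
s_4 = Round(s_3, k_3) = 0x4DBF76
s_5 = Round(s_4, k_4) = 0x6B6D19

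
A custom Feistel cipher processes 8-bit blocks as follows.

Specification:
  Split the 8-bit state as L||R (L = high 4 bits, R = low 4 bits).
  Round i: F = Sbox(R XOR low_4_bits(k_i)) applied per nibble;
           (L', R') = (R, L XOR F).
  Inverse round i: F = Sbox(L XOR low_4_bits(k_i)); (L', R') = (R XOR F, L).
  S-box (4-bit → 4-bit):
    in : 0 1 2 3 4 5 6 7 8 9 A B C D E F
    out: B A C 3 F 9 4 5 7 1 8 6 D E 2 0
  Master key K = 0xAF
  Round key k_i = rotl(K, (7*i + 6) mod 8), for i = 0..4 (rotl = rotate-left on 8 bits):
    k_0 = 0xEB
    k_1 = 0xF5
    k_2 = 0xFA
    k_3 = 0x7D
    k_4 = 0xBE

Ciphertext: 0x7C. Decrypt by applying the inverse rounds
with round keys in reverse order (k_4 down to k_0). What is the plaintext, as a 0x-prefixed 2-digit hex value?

s_0 = ciphertext = 0x7C
s_1 = InvRound(s_0, k_4) = 0xD7
s_2 = InvRound(s_1, k_3) = 0xCD
s_3 = InvRound(s_2, k_2) = 0x9C
s_4 = InvRound(s_3, k_1) = 0x19
s_5 = InvRound(s_4, k_0) = 0x11

0x11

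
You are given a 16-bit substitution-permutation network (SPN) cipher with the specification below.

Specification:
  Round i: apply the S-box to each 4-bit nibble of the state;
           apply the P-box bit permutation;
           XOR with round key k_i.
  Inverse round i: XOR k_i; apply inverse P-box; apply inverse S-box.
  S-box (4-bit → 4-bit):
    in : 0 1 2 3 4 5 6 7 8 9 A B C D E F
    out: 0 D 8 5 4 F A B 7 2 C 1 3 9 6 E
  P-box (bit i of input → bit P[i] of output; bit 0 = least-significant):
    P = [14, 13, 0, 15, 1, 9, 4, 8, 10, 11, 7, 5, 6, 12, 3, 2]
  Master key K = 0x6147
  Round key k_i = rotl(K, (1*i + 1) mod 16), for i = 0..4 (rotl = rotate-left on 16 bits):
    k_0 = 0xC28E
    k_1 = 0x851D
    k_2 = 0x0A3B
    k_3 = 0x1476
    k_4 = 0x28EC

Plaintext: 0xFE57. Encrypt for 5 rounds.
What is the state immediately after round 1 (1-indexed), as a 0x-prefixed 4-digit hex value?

s_0 = plaintext = 0xFE57
s_1 = Round(s_0, k_0) = 0x3910
s_2 = Round(s_1, k_1) = 0x8C47
s_3 = Round(s_2, k_2) = 0xF663
s_4 = Round(s_3, k_3) = 0x4F5B
s_5 = Round(s_4, k_4) = 0x6356

0x3910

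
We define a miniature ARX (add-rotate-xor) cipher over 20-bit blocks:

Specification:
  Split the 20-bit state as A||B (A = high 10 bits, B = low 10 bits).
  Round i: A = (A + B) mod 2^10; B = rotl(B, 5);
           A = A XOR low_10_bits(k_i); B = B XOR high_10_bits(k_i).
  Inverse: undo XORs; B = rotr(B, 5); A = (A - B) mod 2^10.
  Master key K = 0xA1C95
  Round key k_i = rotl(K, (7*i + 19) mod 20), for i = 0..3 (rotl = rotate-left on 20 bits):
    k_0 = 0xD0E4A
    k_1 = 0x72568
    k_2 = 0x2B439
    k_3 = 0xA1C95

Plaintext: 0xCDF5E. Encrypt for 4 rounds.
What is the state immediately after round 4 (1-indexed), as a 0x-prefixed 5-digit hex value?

0xD2DCF

s_0 = plaintext = 0xCDF5E
s_1 = Round(s_0, k_0) = 0x37C99
s_2 = Round(s_1, k_1) = 0x042ED
s_3 = Round(s_2, k_2) = 0xB111A
s_4 = Round(s_3, k_3) = 0xD2DCF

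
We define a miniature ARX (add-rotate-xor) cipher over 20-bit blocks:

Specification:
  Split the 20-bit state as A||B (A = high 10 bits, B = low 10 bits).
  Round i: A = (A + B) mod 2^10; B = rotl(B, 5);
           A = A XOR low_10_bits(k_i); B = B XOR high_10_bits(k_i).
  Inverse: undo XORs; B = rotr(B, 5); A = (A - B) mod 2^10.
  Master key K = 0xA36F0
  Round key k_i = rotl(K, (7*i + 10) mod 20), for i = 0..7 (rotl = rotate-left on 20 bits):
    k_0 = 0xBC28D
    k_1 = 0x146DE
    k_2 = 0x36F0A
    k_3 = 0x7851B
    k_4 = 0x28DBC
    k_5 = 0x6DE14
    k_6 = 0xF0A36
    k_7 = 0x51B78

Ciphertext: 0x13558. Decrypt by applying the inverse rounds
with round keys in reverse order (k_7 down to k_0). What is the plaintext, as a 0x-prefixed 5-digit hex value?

s_0 = ciphertext = 0x13558
s_1 = InvRound(s_0, k_7) = 0xDD7C0
s_2 = InvRound(s_1, k_6) = 0x40C40
s_3 = InvRound(s_2, k_5) = 0x0A2EF
s_4 = InvRound(s_3, k_4) = 0x00992
s_5 = InvRound(s_4, k_3) = 0xADA63
s_6 = InvRound(s_5, k_2) = 0xA9F15
s_7 = InvRound(s_6, k_1) = 0xF7C9A
s_8 = InvRound(s_7, k_0) = 0xFFD53

0xFFD53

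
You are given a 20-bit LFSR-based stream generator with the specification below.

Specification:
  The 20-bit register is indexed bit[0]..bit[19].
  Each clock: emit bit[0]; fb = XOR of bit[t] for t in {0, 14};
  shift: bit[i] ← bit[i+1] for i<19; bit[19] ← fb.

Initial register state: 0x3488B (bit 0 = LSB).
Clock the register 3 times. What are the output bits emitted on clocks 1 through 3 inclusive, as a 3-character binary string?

110

reg_0 = 0x3488B
clock 1: out=1, reg = 0x1A445
clock 2: out=1, reg = 0x8D222
clock 3: out=0, reg = 0xC6911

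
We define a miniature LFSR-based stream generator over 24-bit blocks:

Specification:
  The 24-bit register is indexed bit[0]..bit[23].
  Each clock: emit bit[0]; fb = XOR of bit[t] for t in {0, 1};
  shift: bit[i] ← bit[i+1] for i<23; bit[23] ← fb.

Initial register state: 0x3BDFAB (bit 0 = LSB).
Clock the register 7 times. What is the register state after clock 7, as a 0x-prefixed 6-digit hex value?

reg_0 = 0x3BDFAB
clock 1: out=1, reg = 0x1DEFD5
clock 2: out=1, reg = 0x8EF7EA
clock 3: out=0, reg = 0xC77BF5
clock 4: out=1, reg = 0xE3BDFA
clock 5: out=0, reg = 0xF1DEFD
clock 6: out=1, reg = 0xF8EF7E
clock 7: out=0, reg = 0xFC77BF

0xFC77BF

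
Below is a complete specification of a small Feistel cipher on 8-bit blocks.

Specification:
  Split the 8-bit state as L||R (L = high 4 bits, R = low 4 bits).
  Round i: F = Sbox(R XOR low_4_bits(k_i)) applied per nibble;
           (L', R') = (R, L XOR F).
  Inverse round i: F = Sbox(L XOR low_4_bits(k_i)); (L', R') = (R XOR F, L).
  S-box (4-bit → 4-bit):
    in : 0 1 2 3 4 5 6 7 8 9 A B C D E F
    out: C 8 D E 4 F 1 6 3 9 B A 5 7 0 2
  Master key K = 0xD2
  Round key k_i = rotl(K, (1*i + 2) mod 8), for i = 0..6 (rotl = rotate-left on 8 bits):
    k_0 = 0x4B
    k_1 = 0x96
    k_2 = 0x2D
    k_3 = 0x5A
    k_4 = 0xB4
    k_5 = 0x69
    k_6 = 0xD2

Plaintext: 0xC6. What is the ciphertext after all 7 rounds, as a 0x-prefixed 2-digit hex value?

0x79

s_0 = plaintext = 0xC6
s_1 = Round(s_0, k_0) = 0x6B
s_2 = Round(s_1, k_1) = 0xB1
s_3 = Round(s_2, k_2) = 0x1E
s_4 = Round(s_3, k_3) = 0xE5
s_5 = Round(s_4, k_4) = 0x56
s_6 = Round(s_5, k_5) = 0x67
s_7 = Round(s_6, k_6) = 0x79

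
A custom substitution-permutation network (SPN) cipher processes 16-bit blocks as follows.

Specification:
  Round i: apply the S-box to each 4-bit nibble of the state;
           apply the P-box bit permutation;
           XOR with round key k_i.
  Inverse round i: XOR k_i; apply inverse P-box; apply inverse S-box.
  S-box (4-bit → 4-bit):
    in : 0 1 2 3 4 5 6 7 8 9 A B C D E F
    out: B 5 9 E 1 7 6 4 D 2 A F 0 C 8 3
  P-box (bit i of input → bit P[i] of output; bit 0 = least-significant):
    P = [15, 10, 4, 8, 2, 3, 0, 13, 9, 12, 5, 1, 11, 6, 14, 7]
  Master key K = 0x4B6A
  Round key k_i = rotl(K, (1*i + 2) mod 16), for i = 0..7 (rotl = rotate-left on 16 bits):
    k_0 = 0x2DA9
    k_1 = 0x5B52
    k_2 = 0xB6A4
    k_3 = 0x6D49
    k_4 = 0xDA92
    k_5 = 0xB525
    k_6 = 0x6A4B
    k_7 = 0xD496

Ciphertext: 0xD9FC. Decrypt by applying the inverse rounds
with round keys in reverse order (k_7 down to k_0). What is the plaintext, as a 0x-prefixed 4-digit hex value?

s_0 = ciphertext = 0xD9FC
s_1 = InvRound(s_0, k_7) = 0xFD9A
s_2 = InvRound(s_1, k_6) = 0xAF7B
s_3 = InvRound(s_2, k_5) = 0xF0F7
s_4 = InvRound(s_3, k_4) = 0xF18C
s_5 = InvRound(s_4, k_3) = 0x091F
s_6 = InvRound(s_5, k_2) = 0x2B3B
s_7 = InvRound(s_6, k_1) = 0x663C
s_8 = InvRound(s_7, k_0) = 0x841D

0x841D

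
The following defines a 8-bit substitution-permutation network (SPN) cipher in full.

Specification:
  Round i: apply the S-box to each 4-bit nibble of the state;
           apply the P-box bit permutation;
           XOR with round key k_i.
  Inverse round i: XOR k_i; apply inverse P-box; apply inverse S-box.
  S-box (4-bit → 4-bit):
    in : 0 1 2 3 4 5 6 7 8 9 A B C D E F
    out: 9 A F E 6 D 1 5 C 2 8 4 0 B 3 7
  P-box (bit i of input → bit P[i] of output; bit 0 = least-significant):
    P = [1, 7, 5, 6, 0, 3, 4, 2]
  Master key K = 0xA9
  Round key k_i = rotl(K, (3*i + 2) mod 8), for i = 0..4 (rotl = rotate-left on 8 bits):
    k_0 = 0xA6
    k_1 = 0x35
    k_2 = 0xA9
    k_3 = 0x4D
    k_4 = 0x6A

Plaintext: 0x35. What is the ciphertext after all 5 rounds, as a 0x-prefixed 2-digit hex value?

s_0 = plaintext = 0x35
s_1 = Round(s_0, k_0) = 0xD8
s_2 = Round(s_1, k_1) = 0x58
s_3 = Round(s_2, k_2) = 0xDC
s_4 = Round(s_3, k_3) = 0x40
s_5 = Round(s_4, k_4) = 0x30

0x30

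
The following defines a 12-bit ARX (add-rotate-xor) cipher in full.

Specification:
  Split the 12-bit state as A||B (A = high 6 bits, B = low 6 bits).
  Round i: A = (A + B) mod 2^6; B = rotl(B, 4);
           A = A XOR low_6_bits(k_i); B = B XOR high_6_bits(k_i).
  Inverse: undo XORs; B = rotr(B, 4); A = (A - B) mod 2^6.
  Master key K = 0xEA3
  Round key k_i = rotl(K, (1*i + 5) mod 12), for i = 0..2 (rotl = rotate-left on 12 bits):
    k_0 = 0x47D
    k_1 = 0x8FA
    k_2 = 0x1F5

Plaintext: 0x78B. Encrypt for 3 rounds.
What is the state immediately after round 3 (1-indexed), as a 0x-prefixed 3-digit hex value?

s_0 = plaintext = 0x78B
s_1 = Round(s_0, k_0) = 0x523
s_2 = Round(s_1, k_1) = 0x35B
s_3 = Round(s_2, k_2) = 0x771

0x771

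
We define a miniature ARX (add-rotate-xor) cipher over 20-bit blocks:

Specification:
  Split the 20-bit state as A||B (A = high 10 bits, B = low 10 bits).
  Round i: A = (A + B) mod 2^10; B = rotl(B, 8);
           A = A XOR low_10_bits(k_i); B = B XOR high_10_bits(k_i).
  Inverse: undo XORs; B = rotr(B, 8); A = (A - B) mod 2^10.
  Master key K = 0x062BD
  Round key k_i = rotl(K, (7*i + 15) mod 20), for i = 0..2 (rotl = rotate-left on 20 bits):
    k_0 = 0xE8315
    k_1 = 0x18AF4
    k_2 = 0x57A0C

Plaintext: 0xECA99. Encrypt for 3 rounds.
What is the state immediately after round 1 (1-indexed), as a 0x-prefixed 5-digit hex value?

s_0 = plaintext = 0xECA99
s_1 = Round(s_0, k_0) = 0x57A06
s_2 = Round(s_1, k_1) = 0x642E3
s_3 = Round(s_2, k_2) = 0x9FEE6

0x57A06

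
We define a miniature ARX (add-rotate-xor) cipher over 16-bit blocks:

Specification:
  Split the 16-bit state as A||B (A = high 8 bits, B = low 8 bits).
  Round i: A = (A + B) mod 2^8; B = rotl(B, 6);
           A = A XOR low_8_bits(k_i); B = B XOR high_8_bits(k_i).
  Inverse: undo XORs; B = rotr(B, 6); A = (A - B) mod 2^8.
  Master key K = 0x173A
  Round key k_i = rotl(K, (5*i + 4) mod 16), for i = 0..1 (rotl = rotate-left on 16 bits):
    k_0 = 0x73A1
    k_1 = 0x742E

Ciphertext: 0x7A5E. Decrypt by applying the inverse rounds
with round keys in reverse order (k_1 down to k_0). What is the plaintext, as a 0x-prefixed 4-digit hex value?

s_0 = ciphertext = 0x7A5E
s_1 = InvRound(s_0, k_1) = 0xACA8
s_2 = InvRound(s_1, k_0) = 0x9E6F

0x9E6F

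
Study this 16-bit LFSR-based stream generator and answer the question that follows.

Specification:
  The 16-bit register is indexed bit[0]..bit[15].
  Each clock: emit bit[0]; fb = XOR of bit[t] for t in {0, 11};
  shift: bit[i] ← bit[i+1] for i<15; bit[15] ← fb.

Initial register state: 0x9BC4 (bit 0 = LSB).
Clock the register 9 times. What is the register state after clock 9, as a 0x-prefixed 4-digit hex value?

0x9BCD

reg_0 = 0x9BC4
clock 1: out=0, reg = 0xCDE2
clock 2: out=0, reg = 0xE6F1
clock 3: out=1, reg = 0xF378
clock 4: out=0, reg = 0x79BC
clock 5: out=0, reg = 0xBCDE
clock 6: out=0, reg = 0xDE6F
clock 7: out=1, reg = 0x6F37
clock 8: out=1, reg = 0x379B
clock 9: out=1, reg = 0x9BCD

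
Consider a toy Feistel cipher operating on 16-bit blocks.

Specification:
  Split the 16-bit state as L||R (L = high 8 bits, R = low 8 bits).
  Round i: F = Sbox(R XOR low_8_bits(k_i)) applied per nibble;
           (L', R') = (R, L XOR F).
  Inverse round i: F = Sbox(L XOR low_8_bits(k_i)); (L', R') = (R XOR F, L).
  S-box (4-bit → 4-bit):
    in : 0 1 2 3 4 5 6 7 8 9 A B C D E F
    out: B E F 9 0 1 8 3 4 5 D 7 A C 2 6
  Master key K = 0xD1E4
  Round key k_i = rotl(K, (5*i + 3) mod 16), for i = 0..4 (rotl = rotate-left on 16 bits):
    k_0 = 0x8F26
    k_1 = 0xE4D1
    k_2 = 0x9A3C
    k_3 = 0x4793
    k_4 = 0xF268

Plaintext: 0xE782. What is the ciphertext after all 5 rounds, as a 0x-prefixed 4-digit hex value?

s_0 = plaintext = 0xE782
s_1 = Round(s_0, k_0) = 0x8237
s_2 = Round(s_1, k_1) = 0x37AA
s_3 = Round(s_2, k_2) = 0xAA6F
s_4 = Round(s_3, k_3) = 0x6FC0
s_5 = Round(s_4, k_4) = 0xC0BB

0xC0BB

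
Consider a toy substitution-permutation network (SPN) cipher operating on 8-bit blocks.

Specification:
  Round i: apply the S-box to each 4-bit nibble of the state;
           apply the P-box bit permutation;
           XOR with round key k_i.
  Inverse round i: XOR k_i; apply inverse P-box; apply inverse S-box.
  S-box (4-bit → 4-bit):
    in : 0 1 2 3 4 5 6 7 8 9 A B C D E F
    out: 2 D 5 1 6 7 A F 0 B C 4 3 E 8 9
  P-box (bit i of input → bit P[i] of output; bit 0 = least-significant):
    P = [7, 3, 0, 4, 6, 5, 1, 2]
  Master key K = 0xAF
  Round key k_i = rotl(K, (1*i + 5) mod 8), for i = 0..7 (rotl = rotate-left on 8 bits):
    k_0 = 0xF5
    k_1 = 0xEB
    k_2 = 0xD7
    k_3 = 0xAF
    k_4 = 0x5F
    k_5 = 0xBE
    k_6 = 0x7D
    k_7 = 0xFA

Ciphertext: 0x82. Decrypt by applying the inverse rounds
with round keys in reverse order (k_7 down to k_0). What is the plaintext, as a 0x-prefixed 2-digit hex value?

0xC2

s_0 = ciphertext = 0x82
s_1 = InvRound(s_0, k_7) = 0xC6
s_2 = InvRound(s_1, k_6) = 0x47
s_3 = InvRound(s_2, k_5) = 0xC7
s_4 = InvRound(s_3, k_4) = 0x89
s_5 = InvRound(s_4, k_3) = 0xD8
s_6 = InvRound(s_5, k_2) = 0xA4
s_7 = InvRound(s_6, k_1) = 0x14
s_8 = InvRound(s_7, k_0) = 0xC2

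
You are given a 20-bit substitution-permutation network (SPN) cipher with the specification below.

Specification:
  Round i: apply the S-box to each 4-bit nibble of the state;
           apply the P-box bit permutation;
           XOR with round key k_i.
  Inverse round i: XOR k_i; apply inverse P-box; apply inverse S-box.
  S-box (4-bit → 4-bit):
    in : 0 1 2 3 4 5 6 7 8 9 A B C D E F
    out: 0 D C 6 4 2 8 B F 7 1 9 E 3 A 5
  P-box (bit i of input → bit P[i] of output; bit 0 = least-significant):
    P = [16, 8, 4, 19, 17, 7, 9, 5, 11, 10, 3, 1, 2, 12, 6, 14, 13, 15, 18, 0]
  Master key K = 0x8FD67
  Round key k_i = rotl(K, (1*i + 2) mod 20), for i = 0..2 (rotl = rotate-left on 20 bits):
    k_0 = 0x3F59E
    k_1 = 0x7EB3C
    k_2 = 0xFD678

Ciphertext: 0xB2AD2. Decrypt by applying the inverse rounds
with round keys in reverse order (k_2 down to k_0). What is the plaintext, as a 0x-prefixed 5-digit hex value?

0x406AD

s_0 = ciphertext = 0xB2AD2
s_1 = InvRound(s_0, k_2) = 0x9E8E0
s_2 = InvRound(s_1, k_1) = 0x4F49C
s_3 = InvRound(s_2, k_0) = 0x406AD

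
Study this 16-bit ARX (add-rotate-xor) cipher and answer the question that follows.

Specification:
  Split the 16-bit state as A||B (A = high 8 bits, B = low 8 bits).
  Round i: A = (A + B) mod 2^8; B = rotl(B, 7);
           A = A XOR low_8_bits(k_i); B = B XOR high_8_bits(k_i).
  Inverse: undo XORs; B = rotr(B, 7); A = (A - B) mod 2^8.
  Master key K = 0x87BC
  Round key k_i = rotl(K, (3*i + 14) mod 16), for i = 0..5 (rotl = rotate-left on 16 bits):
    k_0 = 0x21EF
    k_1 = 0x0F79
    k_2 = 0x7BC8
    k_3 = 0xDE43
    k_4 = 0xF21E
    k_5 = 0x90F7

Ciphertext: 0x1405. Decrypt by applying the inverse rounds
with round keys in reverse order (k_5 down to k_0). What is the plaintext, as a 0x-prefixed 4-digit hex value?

0x7273

s_0 = ciphertext = 0x1405
s_1 = InvRound(s_0, k_5) = 0xB82B
s_2 = InvRound(s_1, k_4) = 0xF3B3
s_3 = InvRound(s_2, k_3) = 0xD6DA
s_4 = InvRound(s_3, k_2) = 0xDB43
s_5 = InvRound(s_4, k_1) = 0x0A98
s_6 = InvRound(s_5, k_0) = 0x7273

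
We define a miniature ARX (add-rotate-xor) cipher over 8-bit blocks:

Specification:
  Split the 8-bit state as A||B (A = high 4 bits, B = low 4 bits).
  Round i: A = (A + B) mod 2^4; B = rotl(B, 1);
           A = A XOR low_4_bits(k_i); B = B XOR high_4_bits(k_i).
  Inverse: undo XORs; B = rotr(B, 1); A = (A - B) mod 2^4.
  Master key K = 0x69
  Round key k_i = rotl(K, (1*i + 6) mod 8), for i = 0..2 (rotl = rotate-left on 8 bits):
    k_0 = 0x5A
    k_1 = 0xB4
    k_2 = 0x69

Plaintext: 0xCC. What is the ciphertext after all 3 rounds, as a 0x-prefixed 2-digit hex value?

0x52

s_0 = plaintext = 0xCC
s_1 = Round(s_0, k_0) = 0x2C
s_2 = Round(s_1, k_1) = 0xA2
s_3 = Round(s_2, k_2) = 0x52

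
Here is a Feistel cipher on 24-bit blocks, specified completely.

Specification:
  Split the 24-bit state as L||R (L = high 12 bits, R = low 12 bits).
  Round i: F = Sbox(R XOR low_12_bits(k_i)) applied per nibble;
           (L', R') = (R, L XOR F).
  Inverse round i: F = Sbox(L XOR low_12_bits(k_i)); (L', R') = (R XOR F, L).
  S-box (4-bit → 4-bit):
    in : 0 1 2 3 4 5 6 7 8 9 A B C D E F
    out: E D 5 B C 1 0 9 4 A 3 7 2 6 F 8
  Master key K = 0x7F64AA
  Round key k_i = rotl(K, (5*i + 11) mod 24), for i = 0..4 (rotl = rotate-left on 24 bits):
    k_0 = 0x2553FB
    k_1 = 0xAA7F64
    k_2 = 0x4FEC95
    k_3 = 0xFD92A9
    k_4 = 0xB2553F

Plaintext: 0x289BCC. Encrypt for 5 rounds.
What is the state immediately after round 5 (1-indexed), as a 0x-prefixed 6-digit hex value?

0x4C4D76

s_0 = plaintext = 0x289BCC
s_1 = Round(s_0, k_0) = 0xBCC630
s_2 = Round(s_1, k_1) = 0x6301D0
s_3 = Round(s_2, k_2) = 0x1D00F1
s_4 = Round(s_3, k_3) = 0x0F14C4
s_5 = Round(s_4, k_4) = 0x4C4D76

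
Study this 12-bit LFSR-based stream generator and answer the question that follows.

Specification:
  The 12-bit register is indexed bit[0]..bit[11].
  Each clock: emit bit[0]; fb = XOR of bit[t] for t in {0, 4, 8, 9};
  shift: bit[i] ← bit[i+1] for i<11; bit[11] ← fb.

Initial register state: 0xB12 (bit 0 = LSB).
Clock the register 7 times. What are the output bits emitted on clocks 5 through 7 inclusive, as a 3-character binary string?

100

reg_0 = 0xB12
clock 1: out=0, reg = 0xD89
clock 2: out=1, reg = 0x6C4
clock 3: out=0, reg = 0xB62
clock 4: out=0, reg = 0x5B1
clock 5: out=1, reg = 0xAD8
clock 6: out=0, reg = 0x56C
clock 7: out=0, reg = 0xAB6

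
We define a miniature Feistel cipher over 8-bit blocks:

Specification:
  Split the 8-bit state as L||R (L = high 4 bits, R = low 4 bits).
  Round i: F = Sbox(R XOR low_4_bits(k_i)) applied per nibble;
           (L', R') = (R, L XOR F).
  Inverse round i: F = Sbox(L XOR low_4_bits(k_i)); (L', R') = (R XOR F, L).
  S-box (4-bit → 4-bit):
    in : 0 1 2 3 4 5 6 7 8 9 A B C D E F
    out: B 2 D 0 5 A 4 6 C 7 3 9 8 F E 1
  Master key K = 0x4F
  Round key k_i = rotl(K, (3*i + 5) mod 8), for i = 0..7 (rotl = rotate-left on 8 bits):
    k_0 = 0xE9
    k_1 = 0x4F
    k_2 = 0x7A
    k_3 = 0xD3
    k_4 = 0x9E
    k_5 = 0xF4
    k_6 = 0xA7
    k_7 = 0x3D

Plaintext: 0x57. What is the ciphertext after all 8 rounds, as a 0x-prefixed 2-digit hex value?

0xA4

s_0 = plaintext = 0x57
s_1 = Round(s_0, k_0) = 0x7B
s_2 = Round(s_1, k_1) = 0xB2
s_3 = Round(s_2, k_2) = 0x27
s_4 = Round(s_3, k_3) = 0x77
s_5 = Round(s_4, k_4) = 0x70
s_6 = Round(s_5, k_5) = 0x02
s_7 = Round(s_6, k_6) = 0x2A
s_8 = Round(s_7, k_7) = 0xA4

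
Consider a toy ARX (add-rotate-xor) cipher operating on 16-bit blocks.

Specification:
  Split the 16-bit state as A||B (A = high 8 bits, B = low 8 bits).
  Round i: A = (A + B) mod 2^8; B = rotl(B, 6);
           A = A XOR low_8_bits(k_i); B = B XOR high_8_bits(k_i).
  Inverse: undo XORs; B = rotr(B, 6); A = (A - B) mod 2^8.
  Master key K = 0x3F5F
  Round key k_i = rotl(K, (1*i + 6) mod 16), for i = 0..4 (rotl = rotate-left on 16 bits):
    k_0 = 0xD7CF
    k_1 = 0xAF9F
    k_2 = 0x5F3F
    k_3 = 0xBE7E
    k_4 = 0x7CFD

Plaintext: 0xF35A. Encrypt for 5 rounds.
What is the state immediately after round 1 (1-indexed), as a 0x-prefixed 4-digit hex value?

0x8241

s_0 = plaintext = 0xF35A
s_1 = Round(s_0, k_0) = 0x8241
s_2 = Round(s_1, k_1) = 0x5CFF
s_3 = Round(s_2, k_2) = 0x64A0
s_4 = Round(s_3, k_3) = 0x7A96
s_5 = Round(s_4, k_4) = 0xEDD9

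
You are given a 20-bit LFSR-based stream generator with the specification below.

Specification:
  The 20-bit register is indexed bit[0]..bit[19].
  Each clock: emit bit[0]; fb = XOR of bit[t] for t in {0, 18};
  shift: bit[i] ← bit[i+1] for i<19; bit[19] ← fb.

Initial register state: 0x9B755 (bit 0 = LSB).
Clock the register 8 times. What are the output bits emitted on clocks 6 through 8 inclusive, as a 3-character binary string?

010

reg_0 = 0x9B755
clock 1: out=1, reg = 0xCDBAA
clock 2: out=0, reg = 0xE6DD5
clock 3: out=1, reg = 0x736EA
clock 4: out=0, reg = 0xB9B75
clock 5: out=1, reg = 0xDCDBA
clock 6: out=0, reg = 0xEE6DD
clock 7: out=1, reg = 0x7736E
clock 8: out=0, reg = 0xBB9B7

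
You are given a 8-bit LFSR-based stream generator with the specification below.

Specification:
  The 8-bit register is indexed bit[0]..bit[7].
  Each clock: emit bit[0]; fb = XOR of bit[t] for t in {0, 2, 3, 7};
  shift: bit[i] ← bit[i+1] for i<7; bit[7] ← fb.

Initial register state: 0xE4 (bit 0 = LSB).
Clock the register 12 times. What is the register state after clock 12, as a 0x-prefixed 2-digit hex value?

reg_0 = 0xE4
clock 1: out=0, reg = 0x72
clock 2: out=0, reg = 0x39
clock 3: out=1, reg = 0x1C
clock 4: out=0, reg = 0x0E
clock 5: out=0, reg = 0x07
clock 6: out=1, reg = 0x03
clock 7: out=1, reg = 0x81
clock 8: out=1, reg = 0x40
clock 9: out=0, reg = 0x20
clock 10: out=0, reg = 0x10
clock 11: out=0, reg = 0x08
clock 12: out=0, reg = 0x84

0x84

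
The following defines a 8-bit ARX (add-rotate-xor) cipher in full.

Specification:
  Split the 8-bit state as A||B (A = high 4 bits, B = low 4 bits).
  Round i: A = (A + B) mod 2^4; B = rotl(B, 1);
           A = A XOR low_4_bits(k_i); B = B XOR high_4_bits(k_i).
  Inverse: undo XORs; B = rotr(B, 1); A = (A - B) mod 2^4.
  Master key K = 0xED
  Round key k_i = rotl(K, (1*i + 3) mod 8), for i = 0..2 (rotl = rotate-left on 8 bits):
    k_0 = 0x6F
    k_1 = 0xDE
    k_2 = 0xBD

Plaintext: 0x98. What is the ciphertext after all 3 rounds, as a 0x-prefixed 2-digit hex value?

0x3D

s_0 = plaintext = 0x98
s_1 = Round(s_0, k_0) = 0xE7
s_2 = Round(s_1, k_1) = 0xB3
s_3 = Round(s_2, k_2) = 0x3D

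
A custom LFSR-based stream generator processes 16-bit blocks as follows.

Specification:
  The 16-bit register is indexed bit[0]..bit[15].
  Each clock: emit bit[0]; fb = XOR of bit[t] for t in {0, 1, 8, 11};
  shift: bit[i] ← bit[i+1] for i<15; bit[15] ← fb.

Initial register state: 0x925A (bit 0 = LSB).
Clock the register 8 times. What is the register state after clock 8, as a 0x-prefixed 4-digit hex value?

reg_0 = 0x925A
clock 1: out=0, reg = 0xC92D
clock 2: out=1, reg = 0xE496
clock 3: out=0, reg = 0xF24B
clock 4: out=1, reg = 0x7925
clock 5: out=1, reg = 0xBC92
clock 6: out=0, reg = 0x5E49
clock 7: out=1, reg = 0x2F24
clock 8: out=0, reg = 0x1792

0x1792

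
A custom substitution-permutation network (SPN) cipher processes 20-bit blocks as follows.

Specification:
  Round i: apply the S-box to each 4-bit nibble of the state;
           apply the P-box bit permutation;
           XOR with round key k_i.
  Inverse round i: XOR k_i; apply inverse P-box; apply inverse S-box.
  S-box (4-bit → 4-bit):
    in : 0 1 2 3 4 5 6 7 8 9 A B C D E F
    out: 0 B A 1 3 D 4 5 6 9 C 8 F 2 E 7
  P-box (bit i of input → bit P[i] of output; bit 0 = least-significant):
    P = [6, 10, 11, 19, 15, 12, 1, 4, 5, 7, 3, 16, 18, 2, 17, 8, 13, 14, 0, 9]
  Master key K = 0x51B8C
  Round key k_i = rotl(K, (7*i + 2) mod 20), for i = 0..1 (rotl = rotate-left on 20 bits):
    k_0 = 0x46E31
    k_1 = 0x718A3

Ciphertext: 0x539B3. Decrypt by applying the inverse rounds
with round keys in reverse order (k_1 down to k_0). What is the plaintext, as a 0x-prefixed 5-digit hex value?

s_0 = ciphertext = 0x539B3
s_1 = InvRound(s_0, k_1) = 0x3A0B0
s_2 = InvRound(s_1, k_0) = 0xE7238

0xE7238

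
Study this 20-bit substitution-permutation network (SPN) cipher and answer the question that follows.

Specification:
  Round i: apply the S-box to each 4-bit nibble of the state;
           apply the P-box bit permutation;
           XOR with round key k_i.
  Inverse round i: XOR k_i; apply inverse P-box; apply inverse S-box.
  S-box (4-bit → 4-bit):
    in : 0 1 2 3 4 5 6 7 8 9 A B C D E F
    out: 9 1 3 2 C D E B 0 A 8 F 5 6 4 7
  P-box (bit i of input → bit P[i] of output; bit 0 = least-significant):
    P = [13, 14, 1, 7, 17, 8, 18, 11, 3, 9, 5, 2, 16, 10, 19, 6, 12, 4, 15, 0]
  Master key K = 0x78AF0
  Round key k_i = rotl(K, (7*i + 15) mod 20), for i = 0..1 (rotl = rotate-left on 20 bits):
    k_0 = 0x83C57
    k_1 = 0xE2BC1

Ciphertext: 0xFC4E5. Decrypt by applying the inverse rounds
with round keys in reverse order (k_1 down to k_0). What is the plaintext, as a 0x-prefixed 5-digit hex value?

s_0 = ciphertext = 0xFC4E5
s_1 = InvRound(s_0, k_1) = 0xE2692
s_2 = InvRound(s_1, k_0) = 0x0A95A

0x0A95A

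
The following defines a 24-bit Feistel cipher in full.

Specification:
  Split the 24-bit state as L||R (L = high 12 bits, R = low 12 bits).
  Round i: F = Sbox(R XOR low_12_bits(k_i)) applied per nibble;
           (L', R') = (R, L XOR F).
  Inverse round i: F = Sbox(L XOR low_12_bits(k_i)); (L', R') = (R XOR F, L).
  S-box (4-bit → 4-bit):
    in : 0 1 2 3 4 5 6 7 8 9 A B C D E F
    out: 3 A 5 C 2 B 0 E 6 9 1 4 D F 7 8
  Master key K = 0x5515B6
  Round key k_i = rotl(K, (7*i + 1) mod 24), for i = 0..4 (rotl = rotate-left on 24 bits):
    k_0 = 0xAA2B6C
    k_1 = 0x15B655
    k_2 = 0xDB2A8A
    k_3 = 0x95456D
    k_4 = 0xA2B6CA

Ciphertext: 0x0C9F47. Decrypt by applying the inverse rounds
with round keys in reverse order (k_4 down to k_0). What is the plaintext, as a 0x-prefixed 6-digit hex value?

0x044EDC

s_0 = ciphertext = 0x0C9F47
s_1 = InvRound(s_0, k_4) = 0xF7B0C9
s_2 = InvRound(s_1, k_3) = 0x169F7B
s_3 = InvRound(s_2, k_2) = 0xB07169
s_4 = InvRound(s_3, k_1) = 0xEDCB07
s_5 = InvRound(s_4, k_0) = 0x044EDC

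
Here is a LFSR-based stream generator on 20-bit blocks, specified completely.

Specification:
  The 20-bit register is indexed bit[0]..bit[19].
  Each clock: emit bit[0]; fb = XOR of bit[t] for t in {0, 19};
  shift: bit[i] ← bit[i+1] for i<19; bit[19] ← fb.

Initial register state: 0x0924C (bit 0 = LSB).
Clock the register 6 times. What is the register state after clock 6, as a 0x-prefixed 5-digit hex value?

0x10249

reg_0 = 0x0924C
clock 1: out=0, reg = 0x04926
clock 2: out=0, reg = 0x02493
clock 3: out=1, reg = 0x81249
clock 4: out=1, reg = 0x40924
clock 5: out=0, reg = 0x20492
clock 6: out=0, reg = 0x10249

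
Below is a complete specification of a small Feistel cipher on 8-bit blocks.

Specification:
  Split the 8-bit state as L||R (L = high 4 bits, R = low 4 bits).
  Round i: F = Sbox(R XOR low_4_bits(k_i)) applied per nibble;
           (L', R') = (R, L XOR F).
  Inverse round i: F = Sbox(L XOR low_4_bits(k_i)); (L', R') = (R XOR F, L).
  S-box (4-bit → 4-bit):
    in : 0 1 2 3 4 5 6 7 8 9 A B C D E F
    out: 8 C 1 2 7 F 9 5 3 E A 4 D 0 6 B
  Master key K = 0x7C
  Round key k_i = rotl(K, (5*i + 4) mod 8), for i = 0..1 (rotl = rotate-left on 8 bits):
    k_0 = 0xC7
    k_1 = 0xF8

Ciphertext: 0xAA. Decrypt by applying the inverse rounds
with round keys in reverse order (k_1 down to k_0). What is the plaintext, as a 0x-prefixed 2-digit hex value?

s_0 = ciphertext = 0xAA
s_1 = InvRound(s_0, k_1) = 0xBA
s_2 = InvRound(s_1, k_0) = 0x7B

0x7B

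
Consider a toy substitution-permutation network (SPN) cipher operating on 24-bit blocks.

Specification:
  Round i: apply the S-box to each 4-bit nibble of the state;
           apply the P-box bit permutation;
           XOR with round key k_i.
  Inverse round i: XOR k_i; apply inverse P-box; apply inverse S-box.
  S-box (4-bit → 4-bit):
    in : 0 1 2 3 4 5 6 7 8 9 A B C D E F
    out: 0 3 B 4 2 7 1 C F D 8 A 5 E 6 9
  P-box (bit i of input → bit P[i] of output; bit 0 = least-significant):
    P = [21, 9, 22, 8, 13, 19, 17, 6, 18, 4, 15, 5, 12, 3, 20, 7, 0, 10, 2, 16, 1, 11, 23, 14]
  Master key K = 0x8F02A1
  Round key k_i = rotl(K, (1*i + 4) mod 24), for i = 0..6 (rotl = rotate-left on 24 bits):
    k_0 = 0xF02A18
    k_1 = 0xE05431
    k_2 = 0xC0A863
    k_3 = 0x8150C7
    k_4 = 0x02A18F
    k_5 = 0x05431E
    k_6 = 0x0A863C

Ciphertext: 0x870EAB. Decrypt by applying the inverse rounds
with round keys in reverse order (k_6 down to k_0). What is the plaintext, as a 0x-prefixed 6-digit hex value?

s_0 = ciphertext = 0x870EAB
s_1 = InvRound(s_0, k_6) = 0x59A540
s_2 = InvRound(s_1, k_5) = 0xFEE52E
s_3 = InvRound(s_2, k_4) = 0x717F4C
s_4 = InvRound(s_3, k_3) = 0x51D068
s_5 = InvRound(s_4, k_2) = 0x8F5060
s_6 = InvRound(s_5, k_1) = 0x0201DC
s_7 = InvRound(s_6, k_0) = 0xE37098

0xE37098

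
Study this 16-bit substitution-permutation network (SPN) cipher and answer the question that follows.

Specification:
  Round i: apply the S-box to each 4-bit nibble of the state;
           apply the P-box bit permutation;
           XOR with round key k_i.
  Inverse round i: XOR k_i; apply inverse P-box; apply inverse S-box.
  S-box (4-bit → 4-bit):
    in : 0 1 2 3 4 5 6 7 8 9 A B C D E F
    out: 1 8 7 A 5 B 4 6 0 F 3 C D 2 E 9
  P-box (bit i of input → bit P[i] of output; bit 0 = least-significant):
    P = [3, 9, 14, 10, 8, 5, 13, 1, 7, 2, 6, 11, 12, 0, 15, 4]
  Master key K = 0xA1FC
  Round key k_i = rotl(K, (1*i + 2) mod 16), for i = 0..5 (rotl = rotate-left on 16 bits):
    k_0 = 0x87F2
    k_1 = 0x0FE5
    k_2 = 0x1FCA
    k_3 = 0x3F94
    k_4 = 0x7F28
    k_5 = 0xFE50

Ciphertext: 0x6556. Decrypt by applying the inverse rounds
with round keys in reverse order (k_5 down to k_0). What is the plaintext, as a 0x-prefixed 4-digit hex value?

0xEE35

s_0 = ciphertext = 0x6556
s_1 = InvRound(s_0, k_5) = 0x43FD
s_2 = InvRound(s_1, k_4) = 0x5961
s_3 = InvRound(s_2, k_3) = 0x327E
s_4 = InvRound(s_3, k_2) = 0x1521
s_5 = InvRound(s_4, k_1) = 0x098D
s_6 = InvRound(s_5, k_0) = 0xEE35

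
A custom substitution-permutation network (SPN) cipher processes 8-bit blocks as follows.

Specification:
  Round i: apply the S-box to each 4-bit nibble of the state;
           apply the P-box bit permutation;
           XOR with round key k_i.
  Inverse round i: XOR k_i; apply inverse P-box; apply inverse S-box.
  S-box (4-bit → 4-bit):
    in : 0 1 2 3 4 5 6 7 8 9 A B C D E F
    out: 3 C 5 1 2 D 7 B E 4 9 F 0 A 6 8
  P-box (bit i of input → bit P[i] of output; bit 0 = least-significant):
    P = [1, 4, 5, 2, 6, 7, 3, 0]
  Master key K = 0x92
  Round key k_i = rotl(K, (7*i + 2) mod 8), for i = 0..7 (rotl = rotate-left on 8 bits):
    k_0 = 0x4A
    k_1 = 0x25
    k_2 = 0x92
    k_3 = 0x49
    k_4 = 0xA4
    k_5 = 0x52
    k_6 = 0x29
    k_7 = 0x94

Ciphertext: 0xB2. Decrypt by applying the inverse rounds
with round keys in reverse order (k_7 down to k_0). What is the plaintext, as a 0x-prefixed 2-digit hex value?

0x59

s_0 = ciphertext = 0xB2
s_1 = InvRound(s_0, k_7) = 0xC5
s_2 = InvRound(s_1, k_6) = 0x61
s_3 = InvRound(s_2, k_5) = 0xF6
s_4 = InvRound(s_3, k_4) = 0x30
s_5 = InvRound(s_4, k_3) = 0x5E
s_6 = InvRound(s_5, k_2) = 0x6F
s_7 = InvRound(s_6, k_1) = 0x23
s_8 = InvRound(s_7, k_0) = 0x59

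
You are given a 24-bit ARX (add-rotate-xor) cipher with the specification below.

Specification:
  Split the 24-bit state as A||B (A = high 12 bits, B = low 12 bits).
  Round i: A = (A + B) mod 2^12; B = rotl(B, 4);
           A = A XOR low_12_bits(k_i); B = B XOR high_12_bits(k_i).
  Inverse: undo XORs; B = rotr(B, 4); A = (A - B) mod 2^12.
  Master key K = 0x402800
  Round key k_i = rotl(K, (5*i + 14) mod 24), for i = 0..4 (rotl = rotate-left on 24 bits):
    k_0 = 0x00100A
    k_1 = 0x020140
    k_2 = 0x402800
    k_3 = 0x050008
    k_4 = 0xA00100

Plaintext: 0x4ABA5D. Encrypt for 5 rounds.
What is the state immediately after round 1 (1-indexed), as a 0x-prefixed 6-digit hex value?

s_0 = plaintext = 0x4ABA5D
s_1 = Round(s_0, k_0) = 0xF025DB
s_2 = Round(s_1, k_1) = 0x59DD95
s_3 = Round(s_2, k_2) = 0xB32D5F
s_4 = Round(s_3, k_3) = 0x8995AD
s_5 = Round(s_4, k_4) = 0xF460D5

0xF025DB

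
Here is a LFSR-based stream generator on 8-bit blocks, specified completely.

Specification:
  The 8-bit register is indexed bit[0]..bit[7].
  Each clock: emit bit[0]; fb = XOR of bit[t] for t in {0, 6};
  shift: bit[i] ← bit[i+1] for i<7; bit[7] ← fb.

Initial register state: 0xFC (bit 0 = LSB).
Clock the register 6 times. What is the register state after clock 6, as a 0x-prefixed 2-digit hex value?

0xCF

reg_0 = 0xFC
clock 1: out=0, reg = 0xFE
clock 2: out=0, reg = 0xFF
clock 3: out=1, reg = 0x7F
clock 4: out=1, reg = 0x3F
clock 5: out=1, reg = 0x9F
clock 6: out=1, reg = 0xCF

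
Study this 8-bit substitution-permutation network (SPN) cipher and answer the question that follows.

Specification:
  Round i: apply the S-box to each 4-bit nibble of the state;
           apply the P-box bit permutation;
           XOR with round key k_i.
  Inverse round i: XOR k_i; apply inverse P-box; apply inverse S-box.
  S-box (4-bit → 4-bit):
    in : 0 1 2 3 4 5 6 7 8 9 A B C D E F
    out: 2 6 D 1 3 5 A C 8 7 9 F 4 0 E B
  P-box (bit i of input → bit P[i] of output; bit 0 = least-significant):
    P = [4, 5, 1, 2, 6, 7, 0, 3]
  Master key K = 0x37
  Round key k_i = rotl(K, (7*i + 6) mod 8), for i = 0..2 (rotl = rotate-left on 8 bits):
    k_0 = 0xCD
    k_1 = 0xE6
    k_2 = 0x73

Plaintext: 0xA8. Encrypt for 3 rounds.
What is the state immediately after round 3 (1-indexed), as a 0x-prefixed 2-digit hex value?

s_0 = plaintext = 0xA8
s_1 = Round(s_0, k_0) = 0x81
s_2 = Round(s_1, k_1) = 0xCC
s_3 = Round(s_2, k_2) = 0x70

0x70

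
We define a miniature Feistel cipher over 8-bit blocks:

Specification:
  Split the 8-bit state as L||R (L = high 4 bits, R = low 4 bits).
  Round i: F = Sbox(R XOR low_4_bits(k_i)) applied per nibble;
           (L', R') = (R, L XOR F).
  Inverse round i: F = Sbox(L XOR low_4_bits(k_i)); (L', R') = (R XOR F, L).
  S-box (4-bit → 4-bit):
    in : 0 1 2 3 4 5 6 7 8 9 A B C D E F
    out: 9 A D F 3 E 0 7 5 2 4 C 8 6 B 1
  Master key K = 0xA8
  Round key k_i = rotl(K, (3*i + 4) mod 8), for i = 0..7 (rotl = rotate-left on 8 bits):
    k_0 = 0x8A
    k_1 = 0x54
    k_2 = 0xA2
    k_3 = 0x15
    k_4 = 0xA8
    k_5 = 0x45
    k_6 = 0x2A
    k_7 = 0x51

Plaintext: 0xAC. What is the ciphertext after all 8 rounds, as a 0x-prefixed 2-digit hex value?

s_0 = plaintext = 0xAC
s_1 = Round(s_0, k_0) = 0xCA
s_2 = Round(s_1, k_1) = 0xA7
s_3 = Round(s_2, k_2) = 0x74
s_4 = Round(s_3, k_3) = 0x4D
s_5 = Round(s_4, k_4) = 0xDA
s_6 = Round(s_5, k_5) = 0xAC
s_7 = Round(s_6, k_6) = 0xCA
s_8 = Round(s_7, k_7) = 0xA0

0xA0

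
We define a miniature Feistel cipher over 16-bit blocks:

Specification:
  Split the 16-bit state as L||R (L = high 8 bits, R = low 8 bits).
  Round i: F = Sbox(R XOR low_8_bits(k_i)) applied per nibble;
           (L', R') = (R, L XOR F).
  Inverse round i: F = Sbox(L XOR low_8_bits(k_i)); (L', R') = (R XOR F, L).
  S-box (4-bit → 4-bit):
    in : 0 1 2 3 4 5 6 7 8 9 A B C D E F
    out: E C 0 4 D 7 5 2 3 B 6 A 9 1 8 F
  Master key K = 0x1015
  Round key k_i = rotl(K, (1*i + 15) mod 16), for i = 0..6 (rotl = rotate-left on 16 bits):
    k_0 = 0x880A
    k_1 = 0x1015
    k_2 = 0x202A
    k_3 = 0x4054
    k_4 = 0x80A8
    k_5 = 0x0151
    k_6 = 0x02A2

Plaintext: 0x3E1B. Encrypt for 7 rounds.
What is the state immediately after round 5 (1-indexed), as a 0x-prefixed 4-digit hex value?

0x794A

s_0 = plaintext = 0x3E1B
s_1 = Round(s_0, k_0) = 0x1BF2
s_2 = Round(s_1, k_1) = 0xF299
s_3 = Round(s_2, k_2) = 0x9956
s_4 = Round(s_3, k_3) = 0x5679
s_5 = Round(s_4, k_4) = 0x794A
s_6 = Round(s_5, k_5) = 0x4AB3
s_7 = Round(s_6, k_6) = 0xB386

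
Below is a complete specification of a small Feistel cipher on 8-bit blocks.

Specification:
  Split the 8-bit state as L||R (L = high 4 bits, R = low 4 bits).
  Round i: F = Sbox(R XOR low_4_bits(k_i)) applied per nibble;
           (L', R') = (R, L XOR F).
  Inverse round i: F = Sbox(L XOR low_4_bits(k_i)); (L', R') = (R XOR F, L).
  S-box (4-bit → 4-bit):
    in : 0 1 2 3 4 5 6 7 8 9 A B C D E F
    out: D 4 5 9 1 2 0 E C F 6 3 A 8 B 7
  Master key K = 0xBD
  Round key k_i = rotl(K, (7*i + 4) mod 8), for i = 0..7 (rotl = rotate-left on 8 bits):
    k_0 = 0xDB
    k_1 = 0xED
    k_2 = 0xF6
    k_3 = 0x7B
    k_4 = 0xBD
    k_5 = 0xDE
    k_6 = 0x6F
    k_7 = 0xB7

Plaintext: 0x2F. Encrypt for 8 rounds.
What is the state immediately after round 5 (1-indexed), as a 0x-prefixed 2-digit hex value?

0xC2

s_0 = plaintext = 0x2F
s_1 = Round(s_0, k_0) = 0xF3
s_2 = Round(s_1, k_1) = 0x34
s_3 = Round(s_2, k_2) = 0x46
s_4 = Round(s_3, k_3) = 0x6C
s_5 = Round(s_4, k_4) = 0xC2
s_6 = Round(s_5, k_5) = 0x26
s_7 = Round(s_6, k_6) = 0x6D
s_8 = Round(s_7, k_7) = 0xD0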